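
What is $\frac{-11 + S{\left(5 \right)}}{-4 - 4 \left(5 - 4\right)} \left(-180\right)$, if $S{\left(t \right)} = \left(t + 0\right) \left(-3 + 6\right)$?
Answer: $90$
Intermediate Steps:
$S{\left(t \right)} = 3 t$ ($S{\left(t \right)} = t 3 = 3 t$)
$\frac{-11 + S{\left(5 \right)}}{-4 - 4 \left(5 - 4\right)} \left(-180\right) = \frac{-11 + 3 \cdot 5}{-4 - 4 \left(5 - 4\right)} \left(-180\right) = \frac{-11 + 15}{-4 - 4} \left(-180\right) = \frac{4}{-4 - 4} \left(-180\right) = \frac{4}{-8} \left(-180\right) = 4 \left(- \frac{1}{8}\right) \left(-180\right) = \left(- \frac{1}{2}\right) \left(-180\right) = 90$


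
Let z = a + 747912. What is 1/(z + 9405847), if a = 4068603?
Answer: 1/14222362 ≈ 7.0312e-8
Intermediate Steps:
z = 4816515 (z = 4068603 + 747912 = 4816515)
1/(z + 9405847) = 1/(4816515 + 9405847) = 1/14222362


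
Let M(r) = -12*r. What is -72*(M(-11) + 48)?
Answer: -12960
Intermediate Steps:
-72*(M(-11) + 48) = -72*(-12*(-11) + 48) = -72*(132 + 48) = -72*180 = -12960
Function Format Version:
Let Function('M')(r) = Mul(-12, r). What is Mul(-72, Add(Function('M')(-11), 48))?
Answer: -12960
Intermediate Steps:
Mul(-72, Add(Function('M')(-11), 48)) = Mul(-72, Add(Mul(-12, -11), 48)) = Mul(-72, Add(132, 48)) = Mul(-72, 180) = -12960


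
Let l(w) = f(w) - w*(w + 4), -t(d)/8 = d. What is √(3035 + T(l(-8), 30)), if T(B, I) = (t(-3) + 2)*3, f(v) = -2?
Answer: √3113 ≈ 55.794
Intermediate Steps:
t(d) = -8*d
l(w) = -2 - w*(4 + w) (l(w) = -2 - w*(w + 4) = -2 - w*(4 + w))
T(B, I) = 78 (T(B, I) = (-8*(-3) + 2)*3 = (24 + 2)*3 = 26*3 = 78)
√(3035 + T(l(-8), 30)) = √(3035 + 78) = √3113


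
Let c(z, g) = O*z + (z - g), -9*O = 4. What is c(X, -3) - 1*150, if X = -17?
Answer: -1408/9 ≈ -156.44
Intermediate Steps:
O = -4/9 (O = -1/9*4 = -4/9 ≈ -0.44444)
c(z, g) = -g + 5*z/9 (c(z, g) = -4*z/9 + (z - g) = -g + 5*z/9)
c(X, -3) - 1*150 = (-1*(-3) + (5/9)*(-17)) - 1*150 = (3 - 85/9) - 150 = -58/9 - 150 = -1408/9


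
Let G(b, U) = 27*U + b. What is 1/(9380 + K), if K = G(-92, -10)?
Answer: 1/9018 ≈ 0.00011089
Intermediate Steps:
G(b, U) = b + 27*U
K = -362 (K = -92 + 27*(-10) = -92 - 270 = -362)
1/(9380 + K) = 1/(9380 - 362) = 1/9018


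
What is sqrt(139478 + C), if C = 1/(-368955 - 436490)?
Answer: sqrt(90485187582425505)/805445 ≈ 373.47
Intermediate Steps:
C = -1/805445 (C = 1/(-805445) = -1/805445 ≈ -1.2415e-6)
sqrt(139478 + C) = sqrt(139478 - 1/805445) = sqrt(112341857709/805445) = sqrt(90485187582425505)/805445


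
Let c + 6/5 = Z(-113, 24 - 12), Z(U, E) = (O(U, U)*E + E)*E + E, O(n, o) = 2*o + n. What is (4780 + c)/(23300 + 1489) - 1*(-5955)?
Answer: 737873069/123945 ≈ 5953.2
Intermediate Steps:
O(n, o) = n + 2*o
Z(U, E) = E + E*(E + 3*E*U) (Z(U, E) = ((U + 2*U)*E + E)*E + E = ((3*U)*E + E)*E + E = (3*E*U + E)*E + E = (E + 3*E*U)*E + E = E*(E + 3*E*U) + E = E + E*(E + 3*E*U))
c = -243306/5 (c = -6/5 + (24 - 12)*(1 + (24 - 12) + 3*(24 - 12)*(-113)) = -6/5 + 12*(1 + 12 + 3*12*(-113)) = -6/5 + 12*(1 + 12 - 4068) = -6/5 + 12*(-4055) = -6/5 - 48660 = -243306/5 ≈ -48661.)
(4780 + c)/(23300 + 1489) - 1*(-5955) = (4780 - 243306/5)/(23300 + 1489) - 1*(-5955) = -219406/5/24789 + 5955 = -219406/5*1/24789 + 5955 = -219406/123945 + 5955 = 737873069/123945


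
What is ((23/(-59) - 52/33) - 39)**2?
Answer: 6361657600/3790809 ≈ 1678.2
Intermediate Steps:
((23/(-59) - 52/33) - 39)**2 = ((23*(-1/59) - 52*1/33) - 39)**2 = ((-23/59 - 52/33) - 39)**2 = (-3827/1947 - 39)**2 = (-79760/1947)**2 = 6361657600/3790809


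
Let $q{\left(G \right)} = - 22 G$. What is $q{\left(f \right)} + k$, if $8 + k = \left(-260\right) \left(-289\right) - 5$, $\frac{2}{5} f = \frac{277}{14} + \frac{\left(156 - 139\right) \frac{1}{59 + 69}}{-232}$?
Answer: $\frac{15390597009}{207872} \approx 74039.0$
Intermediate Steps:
$f = \frac{20563885}{415744}$ ($f = \frac{5 \left(\frac{277}{14} + \frac{\left(156 - 139\right) \frac{1}{59 + 69}}{-232}\right)}{2} = \frac{5 \left(277 \cdot \frac{1}{14} + \frac{17}{128} \left(- \frac{1}{232}\right)\right)}{2} = \frac{5 \left(\frac{277}{14} + 17 \cdot \frac{1}{128} \left(- \frac{1}{232}\right)\right)}{2} = \frac{5 \left(\frac{277}{14} + \frac{17}{128} \left(- \frac{1}{232}\right)\right)}{2} = \frac{5 \left(\frac{277}{14} - \frac{17}{29696}\right)}{2} = \frac{5}{2} \cdot \frac{4112777}{207872} = \frac{20563885}{415744} \approx 49.463$)
$k = 75127$ ($k = -8 - -75135 = -8 + \left(75140 - 5\right) = -8 + 75135 = 75127$)
$q{\left(f \right)} + k = \left(-22\right) \frac{20563885}{415744} + 75127 = - \frac{226202735}{207872} + 75127 = \frac{15390597009}{207872}$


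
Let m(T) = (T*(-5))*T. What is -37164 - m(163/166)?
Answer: -1023958339/27556 ≈ -37159.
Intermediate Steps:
m(T) = -5*T² (m(T) = (-5*T)*T = -5*T²)
-37164 - m(163/166) = -37164 - (-5)*(163/166)² = -37164 - (-5)*26569/27556 = -37164 - 1*(-132845/27556) = -37164 + 132845/27556 = -1023958339/27556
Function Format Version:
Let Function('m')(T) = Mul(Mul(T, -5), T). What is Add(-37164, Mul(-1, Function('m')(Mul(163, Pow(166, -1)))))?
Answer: Rational(-1023958339, 27556) ≈ -37159.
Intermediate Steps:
Function('m')(T) = Mul(-5, Pow(T, 2)) (Function('m')(T) = Mul(Mul(-5, T), T) = Mul(-5, Pow(T, 2)))
Add(-37164, Mul(-1, Function('m')(Mul(163, Pow(166, -1))))) = Add(-37164, Mul(-1, Mul(-5, Pow(Mul(163, Pow(166, -1)), 2)))) = Add(-37164, Mul(-1, Mul(-5, Pow(Mul(163, Rational(1, 166)), 2)))) = Add(-37164, Mul(-1, Mul(-5, Pow(Rational(163, 166), 2)))) = Add(-37164, Mul(-1, Mul(-5, Rational(26569, 27556)))) = Add(-37164, Mul(-1, Rational(-132845, 27556))) = Add(-37164, Rational(132845, 27556)) = Rational(-1023958339, 27556)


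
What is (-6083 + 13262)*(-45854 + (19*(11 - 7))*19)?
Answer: -318819390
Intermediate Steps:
(-6083 + 13262)*(-45854 + (19*(11 - 7))*19) = 7179*(-45854 + (19*4)*19) = 7179*(-45854 + 76*19) = 7179*(-45854 + 1444) = 7179*(-44410) = -318819390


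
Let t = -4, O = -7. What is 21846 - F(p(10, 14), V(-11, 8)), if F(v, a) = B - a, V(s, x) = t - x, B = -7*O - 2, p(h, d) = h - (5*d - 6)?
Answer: 21787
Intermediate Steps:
p(h, d) = 6 + h - 5*d (p(h, d) = h - (-6 + 5*d) = h + (6 - 5*d) = 6 + h - 5*d)
B = 47 (B = -7*(-7) - 2 = 49 - 2 = 47)
V(s, x) = -4 - x
F(v, a) = 47 - a
21846 - F(p(10, 14), V(-11, 8)) = 21846 - (47 - (-4 - 1*8)) = 21846 - (47 - (-4 - 8)) = 21846 - (47 - 1*(-12)) = 21846 - (47 + 12) = 21846 - 1*59 = 21846 - 59 = 21787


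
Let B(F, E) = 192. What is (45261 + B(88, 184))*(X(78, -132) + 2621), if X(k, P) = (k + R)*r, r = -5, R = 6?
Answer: 100042053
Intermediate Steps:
X(k, P) = -30 - 5*k (X(k, P) = (k + 6)*(-5) = (6 + k)*(-5) = -30 - 5*k)
(45261 + B(88, 184))*(X(78, -132) + 2621) = (45261 + 192)*((-30 - 5*78) + 2621) = 45453*((-30 - 390) + 2621) = 45453*(-420 + 2621) = 45453*2201 = 100042053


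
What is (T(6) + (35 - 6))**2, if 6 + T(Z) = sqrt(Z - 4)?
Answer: (23 + sqrt(2))**2 ≈ 596.05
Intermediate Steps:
T(Z) = -6 + sqrt(-4 + Z) (T(Z) = -6 + sqrt(Z - 4) = -6 + sqrt(-4 + Z))
(T(6) + (35 - 6))**2 = ((-6 + sqrt(-4 + 6)) + (35 - 6))**2 = ((-6 + sqrt(2)) + 29)**2 = (23 + sqrt(2))**2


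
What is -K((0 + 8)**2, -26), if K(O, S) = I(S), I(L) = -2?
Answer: 2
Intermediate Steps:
K(O, S) = -2
-K((0 + 8)**2, -26) = -1*(-2) = 2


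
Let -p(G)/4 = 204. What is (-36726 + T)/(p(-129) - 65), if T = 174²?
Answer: 6450/881 ≈ 7.3212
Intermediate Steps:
T = 30276
p(G) = -816 (p(G) = -4*204 = -816)
(-36726 + T)/(p(-129) - 65) = (-36726 + 30276)/(-816 - 65) = -6450/(-881) = -6450*(-1/881) = 6450/881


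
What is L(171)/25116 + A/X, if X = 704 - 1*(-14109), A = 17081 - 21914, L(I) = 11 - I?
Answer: -30938927/93010827 ≈ -0.33264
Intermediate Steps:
A = -4833
X = 14813 (X = 704 + 14109 = 14813)
L(171)/25116 + A/X = (11 - 1*171)/25116 - 4833/14813 = (11 - 171)*(1/25116) - 4833*1/14813 = -160*1/25116 - 4833/14813 = -40/6279 - 4833/14813 = -30938927/93010827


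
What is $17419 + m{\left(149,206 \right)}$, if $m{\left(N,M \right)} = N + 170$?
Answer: $17738$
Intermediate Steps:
$m{\left(N,M \right)} = 170 + N$
$17419 + m{\left(149,206 \right)} = 17419 + \left(170 + 149\right) = 17419 + 319 = 17738$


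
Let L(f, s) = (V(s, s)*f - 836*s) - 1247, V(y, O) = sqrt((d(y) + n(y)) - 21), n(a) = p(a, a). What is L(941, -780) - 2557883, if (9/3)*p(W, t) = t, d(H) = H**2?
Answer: -1907050 + 941*sqrt(608119) ≈ -1.1732e+6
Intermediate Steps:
p(W, t) = t/3
n(a) = a/3
V(y, O) = sqrt(-21 + y**2 + y/3) (V(y, O) = sqrt((y**2 + y/3) - 21) = sqrt(-21 + y**2 + y/3))
L(f, s) = -1247 - 836*s + f*sqrt(-189 + 3*s + 9*s**2)/3 (L(f, s) = ((sqrt(-189 + 3*s + 9*s**2)/3)*f - 836*s) - 1247 = (f*sqrt(-189 + 3*s + 9*s**2)/3 - 836*s) - 1247 = (-836*s + f*sqrt(-189 + 3*s + 9*s**2)/3) - 1247 = -1247 - 836*s + f*sqrt(-189 + 3*s + 9*s**2)/3)
L(941, -780) - 2557883 = (-1247 - 836*(-780) + (1/3)*941*sqrt(-189 + 3*(-780) + 9*(-780)**2)) - 2557883 = (-1247 + 652080 + (1/3)*941*sqrt(-189 - 2340 + 9*608400)) - 2557883 = (-1247 + 652080 + (1/3)*941*sqrt(-189 - 2340 + 5475600)) - 2557883 = (-1247 + 652080 + (1/3)*941*sqrt(5473071)) - 2557883 = (-1247 + 652080 + (1/3)*941*(3*sqrt(608119))) - 2557883 = (-1247 + 652080 + 941*sqrt(608119)) - 2557883 = (650833 + 941*sqrt(608119)) - 2557883 = -1907050 + 941*sqrt(608119)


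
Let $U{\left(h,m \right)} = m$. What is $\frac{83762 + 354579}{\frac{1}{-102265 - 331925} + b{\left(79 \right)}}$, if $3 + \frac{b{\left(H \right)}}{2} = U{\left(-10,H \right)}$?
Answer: $\frac{190323278790}{65996879} \approx 2883.8$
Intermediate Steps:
$b{\left(H \right)} = -6 + 2 H$
$\frac{83762 + 354579}{\frac{1}{-102265 - 331925} + b{\left(79 \right)}} = \frac{83762 + 354579}{\frac{1}{-102265 - 331925} + \left(-6 + 2 \cdot 79\right)} = \frac{438341}{\frac{1}{-434190} + \left(-6 + 158\right)} = \frac{438341}{- \frac{1}{434190} + 152} = \frac{438341}{\frac{65996879}{434190}} = 438341 \cdot \frac{434190}{65996879} = \frac{190323278790}{65996879}$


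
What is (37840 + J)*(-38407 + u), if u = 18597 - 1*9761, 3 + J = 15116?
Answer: -1565873163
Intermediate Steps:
J = 15113 (J = -3 + 15116 = 15113)
u = 8836 (u = 18597 - 9761 = 8836)
(37840 + J)*(-38407 + u) = (37840 + 15113)*(-38407 + 8836) = 52953*(-29571) = -1565873163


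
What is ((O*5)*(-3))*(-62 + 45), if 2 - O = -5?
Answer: 1785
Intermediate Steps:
O = 7 (O = 2 - 1*(-5) = 2 + 5 = 7)
((O*5)*(-3))*(-62 + 45) = ((7*5)*(-3))*(-62 + 45) = (35*(-3))*(-17) = -105*(-17) = 1785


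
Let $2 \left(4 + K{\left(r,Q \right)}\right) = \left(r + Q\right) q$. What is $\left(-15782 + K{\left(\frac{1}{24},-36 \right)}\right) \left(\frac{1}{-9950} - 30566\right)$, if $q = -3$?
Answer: $\frac{76553902853813}{159200} \approx 4.8087 \cdot 10^{8}$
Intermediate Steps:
$K{\left(r,Q \right)} = -4 - \frac{3 Q}{2} - \frac{3 r}{2}$ ($K{\left(r,Q \right)} = -4 + \frac{\left(r + Q\right) \left(-3\right)}{2} = -4 + \frac{\left(Q + r\right) \left(-3\right)}{2} = -4 + \frac{- 3 Q - 3 r}{2} = -4 - \left(\frac{3 Q}{2} + \frac{3 r}{2}\right) = -4 - \frac{3 Q}{2} - \frac{3 r}{2}$)
$\left(-15782 + K{\left(\frac{1}{24},-36 \right)}\right) \left(\frac{1}{-9950} - 30566\right) = \left(-15782 - \left(-50 + \frac{1}{16}\right)\right) \left(\frac{1}{-9950} - 30566\right) = \left(-15782 - - \frac{799}{16}\right) \left(- \frac{1}{9950} - 30566\right) = \left(-15782 - - \frac{799}{16}\right) \left(- \frac{304131701}{9950}\right) = \left(-15782 + \frac{799}{16}\right) \left(- \frac{304131701}{9950}\right) = \left(- \frac{251713}{16}\right) \left(- \frac{304131701}{9950}\right) = \frac{76553902853813}{159200}$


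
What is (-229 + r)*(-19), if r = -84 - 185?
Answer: 9462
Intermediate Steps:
r = -269
(-229 + r)*(-19) = (-229 - 269)*(-19) = -498*(-19) = 9462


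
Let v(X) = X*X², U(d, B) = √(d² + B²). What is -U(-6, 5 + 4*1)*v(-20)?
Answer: 24000*√13 ≈ 86533.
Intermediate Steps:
U(d, B) = √(B² + d²)
v(X) = X³
-U(-6, 5 + 4*1)*v(-20) = -√((5 + 4*1)² + (-6)²)*(-20)³ = -√((5 + 4)² + 36)*(-8000) = -√(9² + 36)*(-8000) = -√(81 + 36)*(-8000) = -√117*(-8000) = -3*√13*(-8000) = -(-24000)*√13 = 24000*√13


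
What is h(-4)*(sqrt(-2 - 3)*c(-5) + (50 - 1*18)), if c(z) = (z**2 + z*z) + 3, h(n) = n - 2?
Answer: -192 - 318*I*sqrt(5) ≈ -192.0 - 711.07*I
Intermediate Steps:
h(n) = -2 + n
c(z) = 3 + 2*z**2 (c(z) = (z**2 + z**2) + 3 = 2*z**2 + 3 = 3 + 2*z**2)
h(-4)*(sqrt(-2 - 3)*c(-5) + (50 - 1*18)) = (-2 - 4)*(sqrt(-2 - 3)*(3 + 2*(-5)**2) + (50 - 1*18)) = -6*(sqrt(-5)*(3 + 2*25) + (50 - 18)) = -6*((I*sqrt(5))*(3 + 50) + 32) = -6*((I*sqrt(5))*53 + 32) = -6*(53*I*sqrt(5) + 32) = -6*(32 + 53*I*sqrt(5)) = -192 - 318*I*sqrt(5)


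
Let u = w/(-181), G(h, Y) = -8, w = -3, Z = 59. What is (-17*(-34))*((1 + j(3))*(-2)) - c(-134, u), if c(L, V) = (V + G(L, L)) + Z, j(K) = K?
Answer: -846178/181 ≈ -4675.0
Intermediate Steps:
u = 3/181 (u = -3/(-181) = -3*(-1/181) = 3/181 ≈ 0.016575)
c(L, V) = 51 + V (c(L, V) = (V - 8) + 59 = (-8 + V) + 59 = 51 + V)
(-17*(-34))*((1 + j(3))*(-2)) - c(-134, u) = (-17*(-34))*((1 + 3)*(-2)) - (51 + 3/181) = 578*(4*(-2)) - 1*9234/181 = 578*(-8) - 9234/181 = -4624 - 9234/181 = -846178/181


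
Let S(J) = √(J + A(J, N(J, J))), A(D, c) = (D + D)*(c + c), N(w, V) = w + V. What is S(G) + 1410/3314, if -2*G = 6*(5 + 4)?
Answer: 705/1657 + 3*√645 ≈ 76.616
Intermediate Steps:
N(w, V) = V + w
G = -27 (G = -3*(5 + 4) = -3*9 = -½*54 = -27)
A(D, c) = 4*D*c (A(D, c) = (2*D)*(2*c) = 4*D*c)
S(J) = √(J + 8*J²) (S(J) = √(J + 4*J*(J + J)) = √(J + 4*J*(2*J)) = √(J + 8*J²))
S(G) + 1410/3314 = √(-27*(1 + 8*(-27))) + 1410/3314 = √(-27*(1 - 216)) + 1410*(1/3314) = √(-27*(-215)) + 705/1657 = √5805 + 705/1657 = 3*√645 + 705/1657 = 705/1657 + 3*√645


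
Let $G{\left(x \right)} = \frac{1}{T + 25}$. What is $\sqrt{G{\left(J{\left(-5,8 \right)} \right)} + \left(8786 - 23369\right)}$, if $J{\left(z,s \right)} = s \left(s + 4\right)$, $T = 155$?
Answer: $\frac{i \sqrt{13124695}}{30} \approx 120.76 i$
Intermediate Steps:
$J{\left(z,s \right)} = s \left(4 + s\right)$
$G{\left(x \right)} = \frac{1}{180}$ ($G{\left(x \right)} = \frac{1}{155 + 25} = \frac{1}{180}$)
$\sqrt{G{\left(J{\left(-5,8 \right)} \right)} + \left(8786 - 23369\right)} = \sqrt{\frac{1}{180} + \left(8786 - 23369\right)} = \sqrt{\frac{1}{180} - 14583} = \sqrt{- \frac{2624939}{180}} = \frac{i \sqrt{13124695}}{30}$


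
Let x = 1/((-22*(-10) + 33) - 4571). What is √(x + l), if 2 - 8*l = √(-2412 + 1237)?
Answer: √(18627852 - 46612810*I*√47)/8636 ≈ 1.507 - 1.4217*I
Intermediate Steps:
l = ¼ - 5*I*√47/8 (l = ¼ - √(-2412 + 1237)/8 = ¼ - 5*I*√47/8 ≈ 0.25 - 4.2848*I)
x = -1/4318 (x = 1/((220 + 33) - 4571) = 1/(253 - 4571) = 1/(-4318) = -1/4318 ≈ -0.00023159)
√(x + l) = √(-1/4318 + (¼ - 5*I*√47/8)) = √(2157/8636 - 5*I*√47/8)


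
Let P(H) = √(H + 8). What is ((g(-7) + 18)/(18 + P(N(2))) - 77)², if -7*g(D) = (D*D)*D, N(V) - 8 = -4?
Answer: 10848229/2028 + 254801*√3/4056 ≈ 5458.0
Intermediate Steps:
N(V) = 4 (N(V) = 8 - 4 = 4)
g(D) = -D³/7 (g(D) = -D*D*D/7 = -D²*D/7 = -D³/7)
P(H) = √(8 + H)
((g(-7) + 18)/(18 + P(N(2))) - 77)² = ((-⅐*(-7)³ + 18)/(18 + √(8 + 4)) - 77)² = ((-⅐*(-343) + 18)/(18 + √12) - 77)² = ((49 + 18)/(18 + 2*√3) - 77)² = (67/(18 + 2*√3) - 77)² = (-77 + 67/(18 + 2*√3))²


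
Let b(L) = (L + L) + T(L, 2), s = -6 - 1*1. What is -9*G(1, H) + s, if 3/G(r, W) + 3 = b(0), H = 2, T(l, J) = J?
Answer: 20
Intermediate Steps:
s = -7 (s = -6 - 1 = -7)
b(L) = 2 + 2*L (b(L) = (L + L) + 2 = 2*L + 2 = 2 + 2*L)
G(r, W) = -3 (G(r, W) = 3/(-3 + (2 + 2*0)) = 3/(-3 + (2 + 0)) = 3/(-3 + 2) = 3/(-1) = 3*(-1) = -3)
-9*G(1, H) + s = -9*(-3) - 7 = 27 - 7 = 20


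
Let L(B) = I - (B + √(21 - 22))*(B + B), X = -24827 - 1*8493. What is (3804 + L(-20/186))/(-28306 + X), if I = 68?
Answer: -16744364/266501637 - 10*I/2865609 ≈ -0.06283 - 3.4897e-6*I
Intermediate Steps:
X = -33320 (X = -24827 - 8493 = -33320)
L(B) = 68 - 2*B*(I + B) (L(B) = 68 - (B + √(21 - 22))*(B + B) = 68 - (B + √(-1))*2*B = 68 - (B + I)*2*B = 68 - (I + B)*2*B = 68 - 2*B*(I + B))
(3804 + L(-20/186))/(-28306 + X) = (3804 + (68 - 2*(-20/186)² - 2*I*(-20/186)))/(-28306 - 33320) = (3804 + (68 - 2*(-20*1/186)² - 2*I*(-20*1/186)))/(-61626) = (3804 + (68 - 2*(-10/93)² - 2*I*(-10/93)))*(-1/61626) = (3804 + (68 - 2*100/8649 + 20*I/93))*(-1/61626) = (3804 + (68 - 200/8649 + 20*I/93))*(-1/61626) = (3804 + (587932/8649 + 20*I/93))*(-1/61626) = (33488728/8649 + 20*I/93)*(-1/61626) = -16744364/266501637 - 10*I/2865609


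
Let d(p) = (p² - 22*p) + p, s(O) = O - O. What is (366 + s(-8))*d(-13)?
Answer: 161772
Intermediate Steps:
s(O) = 0
d(p) = p² - 21*p
(366 + s(-8))*d(-13) = (366 + 0)*(-13*(-21 - 13)) = 366*(-13*(-34)) = 366*442 = 161772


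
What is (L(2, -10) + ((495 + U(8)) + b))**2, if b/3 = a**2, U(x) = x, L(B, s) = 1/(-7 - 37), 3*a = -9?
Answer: 543775761/1936 ≈ 2.8088e+5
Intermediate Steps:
a = -3 (a = (1/3)*(-9) = -3)
L(B, s) = -1/44 (L(B, s) = 1/(-44) = -1/44)
b = 27 (b = 3*(-3)**2 = 3*9 = 27)
(L(2, -10) + ((495 + U(8)) + b))**2 = (-1/44 + ((495 + 8) + 27))**2 = (-1/44 + (503 + 27))**2 = (-1/44 + 530)**2 = (23319/44)**2 = 543775761/1936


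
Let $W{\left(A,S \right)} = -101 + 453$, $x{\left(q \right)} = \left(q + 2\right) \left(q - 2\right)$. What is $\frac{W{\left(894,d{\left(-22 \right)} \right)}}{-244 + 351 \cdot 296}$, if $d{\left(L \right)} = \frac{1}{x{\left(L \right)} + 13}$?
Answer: $\frac{88}{25913} \approx 0.003396$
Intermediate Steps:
$x{\left(q \right)} = \left(-2 + q\right) \left(2 + q\right)$ ($x{\left(q \right)} = \left(2 + q\right) \left(-2 + q\right) = \left(-2 + q\right) \left(2 + q\right)$)
$d{\left(L \right)} = \frac{1}{9 + L^{2}}$ ($d{\left(L \right)} = \frac{1}{\left(-4 + L^{2}\right) + 13} = \frac{1}{9 + L^{2}}$)
$W{\left(A,S \right)} = 352$
$\frac{W{\left(894,d{\left(-22 \right)} \right)}}{-244 + 351 \cdot 296} = \frac{352}{-244 + 351 \cdot 296} = \frac{352}{-244 + 103896} = \frac{352}{103652} = 352 \cdot \frac{1}{103652} = \frac{88}{25913}$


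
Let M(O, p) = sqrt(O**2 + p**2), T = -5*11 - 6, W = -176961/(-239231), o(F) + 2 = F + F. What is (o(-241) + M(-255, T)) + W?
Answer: -115610843/239231 + sqrt(68746) ≈ -221.07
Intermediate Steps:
o(F) = -2 + 2*F (o(F) = -2 + (F + F) = -2 + 2*F)
W = 176961/239231 (W = -176961*(-1/239231) = 176961/239231 ≈ 0.73971)
T = -61 (T = -55 - 6 = -61)
(o(-241) + M(-255, T)) + W = ((-2 + 2*(-241)) + sqrt((-255)**2 + (-61)**2)) + 176961/239231 = ((-2 - 482) + sqrt(65025 + 3721)) + 176961/239231 = (-484 + sqrt(68746)) + 176961/239231 = -115610843/239231 + sqrt(68746)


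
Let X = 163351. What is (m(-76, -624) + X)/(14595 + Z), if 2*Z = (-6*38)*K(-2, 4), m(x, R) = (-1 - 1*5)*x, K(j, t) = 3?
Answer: 163807/14253 ≈ 11.493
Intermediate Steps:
m(x, R) = -6*x (m(x, R) = (-1 - 5)*x = -6*x)
Z = -342 (Z = (-6*38*3)/2 = (-228*3)/2 = (½)*(-684) = -342)
(m(-76, -624) + X)/(14595 + Z) = (-6*(-76) + 163351)/(14595 - 342) = (456 + 163351)/14253 = 163807*(1/14253) = 163807/14253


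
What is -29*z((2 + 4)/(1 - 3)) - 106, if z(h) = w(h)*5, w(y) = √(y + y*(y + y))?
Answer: -106 - 145*√15 ≈ -667.58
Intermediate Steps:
w(y) = √(y + 2*y²) (w(y) = √(y + y*(2*y)) = √(y + 2*y²))
z(h) = 5*√(h*(1 + 2*h)) (z(h) = √(h*(1 + 2*h))*5 = 5*√(h*(1 + 2*h)))
-29*z((2 + 4)/(1 - 3)) - 106 = -145*√(((2 + 4)/(1 - 3))*(1 + 2*((2 + 4)/(1 - 3)))) - 106 = -145*√((6/(-2))*(1 + 2*(6/(-2)))) - 106 = -145*√((6*(-½))*(1 + 2*(6*(-½)))) - 106 = -145*√(-3*(1 + 2*(-3))) - 106 = -145*√(-3*(1 - 6)) - 106 = -145*√(-3*(-5)) - 106 = -145*√15 - 106 = -106 - 145*√15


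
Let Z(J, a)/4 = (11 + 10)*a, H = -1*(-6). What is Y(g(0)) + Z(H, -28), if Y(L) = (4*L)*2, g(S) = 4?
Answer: -2320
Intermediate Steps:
H = 6
Y(L) = 8*L
Z(J, a) = 84*a (Z(J, a) = 4*((11 + 10)*a) = 4*(21*a) = 84*a)
Y(g(0)) + Z(H, -28) = 8*4 + 84*(-28) = 32 - 2352 = -2320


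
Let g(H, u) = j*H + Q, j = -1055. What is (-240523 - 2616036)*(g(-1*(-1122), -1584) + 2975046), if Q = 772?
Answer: -5119262236372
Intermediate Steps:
g(H, u) = 772 - 1055*H (g(H, u) = -1055*H + 772 = 772 - 1055*H)
(-240523 - 2616036)*(g(-1*(-1122), -1584) + 2975046) = (-240523 - 2616036)*((772 - (-1055)*(-1122)) + 2975046) = -2856559*((772 - 1055*1122) + 2975046) = -2856559*((772 - 1183710) + 2975046) = -2856559*(-1182938 + 2975046) = -2856559*1792108 = -5119262236372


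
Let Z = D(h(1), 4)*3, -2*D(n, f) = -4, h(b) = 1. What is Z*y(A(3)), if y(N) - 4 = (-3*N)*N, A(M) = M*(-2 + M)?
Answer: -138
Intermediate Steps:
D(n, f) = 2 (D(n, f) = -½*(-4) = 2)
y(N) = 4 - 3*N² (y(N) = 4 + (-3*N)*N = 4 - 3*N²)
Z = 6 (Z = 2*3 = 6)
Z*y(A(3)) = 6*(4 - 3*9*(-2 + 3)²) = 6*(4 - 3*(3*1)²) = 6*(4 - 3*3²) = 6*(4 - 3*9) = 6*(4 - 27) = 6*(-23) = -138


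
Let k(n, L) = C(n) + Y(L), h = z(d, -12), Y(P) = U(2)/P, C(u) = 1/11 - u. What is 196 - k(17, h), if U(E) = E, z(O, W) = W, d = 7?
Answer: 14063/66 ≈ 213.08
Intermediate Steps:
C(u) = 1/11 - u
Y(P) = 2/P
h = -12
k(n, L) = 1/11 - n + 2/L (k(n, L) = (1/11 - n) + 2/L = 1/11 - n + 2/L)
196 - k(17, h) = 196 - (1/11 - 1*17 + 2/(-12)) = 196 - (1/11 - 17 + 2*(-1/12)) = 196 - (1/11 - 17 - ⅙) = 196 - 1*(-1127/66) = 196 + 1127/66 = 14063/66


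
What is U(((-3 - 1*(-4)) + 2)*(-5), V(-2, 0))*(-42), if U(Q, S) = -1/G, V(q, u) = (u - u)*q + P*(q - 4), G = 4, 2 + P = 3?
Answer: 21/2 ≈ 10.500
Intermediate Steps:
P = 1 (P = -2 + 3 = 1)
V(q, u) = -4 + q (V(q, u) = (u - u)*q + 1*(q - 4) = 0*q + 1*(-4 + q) = 0 + (-4 + q) = -4 + q)
U(Q, S) = -¼ (U(Q, S) = -1/4 = -1*¼ = -¼)
U(((-3 - 1*(-4)) + 2)*(-5), V(-2, 0))*(-42) = -¼*(-42) = 21/2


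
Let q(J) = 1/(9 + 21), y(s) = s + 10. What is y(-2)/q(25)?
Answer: 240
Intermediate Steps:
y(s) = 10 + s
q(J) = 1/30
y(-2)/q(25) = (10 - 2)/(1/30) = 8*30 = 240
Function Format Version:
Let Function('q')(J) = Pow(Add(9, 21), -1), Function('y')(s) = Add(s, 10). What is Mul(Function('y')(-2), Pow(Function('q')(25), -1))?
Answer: 240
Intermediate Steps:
Function('y')(s) = Add(10, s)
Function('q')(J) = Rational(1, 30) (Function('q')(J) = Pow(30, -1) = Rational(1, 30))
Mul(Function('y')(-2), Pow(Function('q')(25), -1)) = Mul(Add(10, -2), Pow(Rational(1, 30), -1)) = Mul(8, 30) = 240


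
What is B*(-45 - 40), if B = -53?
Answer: 4505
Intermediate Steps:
B*(-45 - 40) = -53*(-45 - 40) = -53*(-85) = 4505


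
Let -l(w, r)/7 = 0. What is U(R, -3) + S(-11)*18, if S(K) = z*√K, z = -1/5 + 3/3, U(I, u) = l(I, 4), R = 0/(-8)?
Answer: 72*I*√11/5 ≈ 47.759*I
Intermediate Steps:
l(w, r) = 0 (l(w, r) = -7*0 = 0)
R = 0 (R = 0*(-⅛) = 0)
U(I, u) = 0
z = ⅘ (z = -1*⅕ + 3*(⅓) = -⅕ + 1 = ⅘ ≈ 0.80000)
S(K) = 4*√K/5
U(R, -3) + S(-11)*18 = 0 + (4*√(-11)/5)*18 = 0 + (4*(I*√11)/5)*18 = 0 + (4*I*√11/5)*18 = 0 + 72*I*√11/5 = 72*I*√11/5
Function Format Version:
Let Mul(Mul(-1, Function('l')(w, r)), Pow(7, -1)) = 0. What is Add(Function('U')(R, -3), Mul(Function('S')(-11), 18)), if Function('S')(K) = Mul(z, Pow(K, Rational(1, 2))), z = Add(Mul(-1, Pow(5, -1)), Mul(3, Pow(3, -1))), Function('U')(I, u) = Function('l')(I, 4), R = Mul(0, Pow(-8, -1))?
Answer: Mul(Rational(72, 5), I, Pow(11, Rational(1, 2))) ≈ Mul(47.759, I)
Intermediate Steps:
Function('l')(w, r) = 0 (Function('l')(w, r) = Mul(-7, 0) = 0)
R = 0 (R = Mul(0, Rational(-1, 8)) = 0)
Function('U')(I, u) = 0
z = Rational(4, 5) (z = Add(Mul(-1, Rational(1, 5)), Mul(3, Rational(1, 3))) = Add(Rational(-1, 5), 1) = Rational(4, 5) ≈ 0.80000)
Function('S')(K) = Mul(Rational(4, 5), Pow(K, Rational(1, 2)))
Add(Function('U')(R, -3), Mul(Function('S')(-11), 18)) = Add(0, Mul(Mul(Rational(4, 5), Pow(-11, Rational(1, 2))), 18)) = Add(0, Mul(Mul(Rational(4, 5), Mul(I, Pow(11, Rational(1, 2)))), 18)) = Add(0, Mul(Mul(Rational(4, 5), I, Pow(11, Rational(1, 2))), 18)) = Add(0, Mul(Rational(72, 5), I, Pow(11, Rational(1, 2)))) = Mul(Rational(72, 5), I, Pow(11, Rational(1, 2)))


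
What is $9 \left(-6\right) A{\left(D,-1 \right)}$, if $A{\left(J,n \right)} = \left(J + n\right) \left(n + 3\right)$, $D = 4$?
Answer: $-324$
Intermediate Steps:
$A{\left(J,n \right)} = \left(3 + n\right) \left(J + n\right)$ ($A{\left(J,n \right)} = \left(J + n\right) \left(3 + n\right) = \left(3 + n\right) \left(J + n\right)$)
$9 \left(-6\right) A{\left(D,-1 \right)} = 9 \left(-6\right) \left(\left(-1\right)^{2} + 3 \cdot 4 + 3 \left(-1\right) + 4 \left(-1\right)\right) = - 54 \left(1 + 12 - 3 - 4\right) = \left(-54\right) 6 = -324$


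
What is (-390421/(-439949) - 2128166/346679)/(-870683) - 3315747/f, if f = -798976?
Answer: 440323588466701826673371/106102024108771534477568 ≈ 4.1500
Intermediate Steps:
(-390421/(-439949) - 2128166/346679)/(-870683) - 3315747/f = (-390421/(-439949) - 2128166/346679)/(-870683) - 3315747/(-798976) = (-390421*(-1/439949) - 2128166*1/346679)*(-1/870683) - 3315747*(-1/798976) = (390421/439949 - 2128166/346679)*(-1/870683) + 3315747/798976 = -800933741675/152521079371*(-1/870683) + 3315747/798976 = 800933741675/132797510949980393 + 3315747/798976 = 440323588466701826673371/106102024108771534477568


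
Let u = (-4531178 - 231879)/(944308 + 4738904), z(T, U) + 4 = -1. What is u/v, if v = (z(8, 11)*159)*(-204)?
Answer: -89869/17390628720 ≈ -5.1677e-6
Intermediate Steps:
z(T, U) = -5 (z(T, U) = -4 - 1 = -5)
u = -4763057/5683212 ≈ -0.83809
v = 162180 (v = -5*159*(-204) = -795*(-204) = 162180)
u/v = -4763057/5683212/162180 = -4763057/5683212*1/162180 = -89869/17390628720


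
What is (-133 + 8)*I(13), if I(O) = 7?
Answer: -875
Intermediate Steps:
(-133 + 8)*I(13) = (-133 + 8)*7 = -125*7 = -875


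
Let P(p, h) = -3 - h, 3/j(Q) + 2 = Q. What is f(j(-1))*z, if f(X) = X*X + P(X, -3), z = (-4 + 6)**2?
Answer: 4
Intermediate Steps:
j(Q) = 3/(-2 + Q)
z = 4 (z = 2**2 = 4)
f(X) = X**2 (f(X) = X*X + (-3 - 1*(-3)) = X**2 + (-3 + 3) = X**2 + 0 = X**2)
f(j(-1))*z = (3/(-2 - 1))**2*4 = (3/(-3))**2*4 = (3*(-1/3))**2*4 = (-1)**2*4 = 1*4 = 4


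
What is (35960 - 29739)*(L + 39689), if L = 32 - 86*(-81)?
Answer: 290439827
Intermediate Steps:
L = 6998 (L = 32 + 6966 = 6998)
(35960 - 29739)*(L + 39689) = (35960 - 29739)*(6998 + 39689) = 6221*46687 = 290439827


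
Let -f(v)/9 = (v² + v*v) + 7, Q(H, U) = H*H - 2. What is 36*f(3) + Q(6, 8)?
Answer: -8066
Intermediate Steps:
Q(H, U) = -2 + H² (Q(H, U) = H² - 2 = -2 + H²)
f(v) = -63 - 18*v² (f(v) = -9*((v² + v*v) + 7) = -9*((v² + v²) + 7) = -9*(2*v² + 7) = -9*(7 + 2*v²) = -63 - 18*v²)
36*f(3) + Q(6, 8) = 36*(-63 - 18*3²) + (-2 + 6²) = 36*(-63 - 18*9) + (-2 + 36) = 36*(-63 - 162) + 34 = 36*(-225) + 34 = -8100 + 34 = -8066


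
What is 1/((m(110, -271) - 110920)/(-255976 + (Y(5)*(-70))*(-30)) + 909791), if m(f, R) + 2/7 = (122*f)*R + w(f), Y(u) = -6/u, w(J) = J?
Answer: 452368/411566893441 ≈ 1.0991e-6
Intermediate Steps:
m(f, R) = -2/7 + f + 122*R*f (m(f, R) = -2/7 + ((122*f)*R + f) = -2/7 + (122*R*f + f) = -2/7 + (f + 122*R*f) = -2/7 + f + 122*R*f)
1/((m(110, -271) - 110920)/(-255976 + (Y(5)*(-70))*(-30)) + 909791) = 1/(((-2/7 + 110 + 122*(-271)*110) - 110920)/(-255976 + (-6/5*(-70))*(-30)) + 909791) = 1/(((-2/7 + 110 - 3636820) - 110920)/(-255976 + (-6*⅕*(-70))*(-30)) + 909791) = 1/((-25456972/7 - 110920)/(-255976 - 6/5*(-70)*(-30)) + 909791) = 1/(-26233412/(7*(-255976 + 84*(-30))) + 909791) = 1/(-26233412/(7*(-255976 - 2520)) + 909791) = 1/(-26233412/7/(-258496) + 909791) = 1/(-26233412/7*(-1/258496) + 909791) = 1/(6558353/452368 + 909791) = 1/(411566893441/452368) = 452368/411566893441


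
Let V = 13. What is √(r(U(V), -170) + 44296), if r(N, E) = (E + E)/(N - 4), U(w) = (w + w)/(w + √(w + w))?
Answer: √(578058 + 88762*√26)/√(13 + 2*√26) ≈ 210.78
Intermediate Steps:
U(w) = 2*w/(w + √2*√w) (U(w) = (2*w)/(w + √(2*w)) = (2*w)/(w + √2*√w) = 2*w/(w + √2*√w))
r(N, E) = 2*E/(-4 + N) (r(N, E) = (2*E)/(-4 + N) = 2*E/(-4 + N))
√(r(U(V), -170) + 44296) = √(2*(-170)/(-4 + 2*13/(13 + √2*√13)) + 44296) = √(2*(-170)/(-4 + 2*13/(13 + √26)) + 44296) = √(2*(-170)/(-4 + 26/(13 + √26)) + 44296) = √(-340/(-4 + 26/(13 + √26)) + 44296) = √(44296 - 340/(-4 + 26/(13 + √26)))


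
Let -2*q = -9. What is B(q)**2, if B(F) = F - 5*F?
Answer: 324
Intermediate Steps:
q = 9/2 (q = -1/2*(-9) = 9/2 ≈ 4.5000)
B(F) = -4*F
B(q)**2 = (-4*9/2)**2 = (-18)**2 = 324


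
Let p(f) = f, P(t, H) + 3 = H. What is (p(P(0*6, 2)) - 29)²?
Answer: 900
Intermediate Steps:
P(t, H) = -3 + H
(p(P(0*6, 2)) - 29)² = ((-3 + 2) - 29)² = (-1 - 29)² = (-30)² = 900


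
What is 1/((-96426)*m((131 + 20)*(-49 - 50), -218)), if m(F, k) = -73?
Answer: 1/7039098 ≈ 1.4206e-7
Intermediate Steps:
1/((-96426)*m((131 + 20)*(-49 - 50), -218)) = 1/(-96426*(-73)) = -1/96426*(-1/73) = 1/7039098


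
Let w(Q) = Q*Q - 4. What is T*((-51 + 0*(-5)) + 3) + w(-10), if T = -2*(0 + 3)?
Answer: 384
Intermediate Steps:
T = -6 (T = -2*3 = -6)
w(Q) = -4 + Q**2 (w(Q) = Q**2 - 4 = -4 + Q**2)
T*((-51 + 0*(-5)) + 3) + w(-10) = -6*((-51 + 0*(-5)) + 3) + (-4 + (-10)**2) = -6*((-51 + 0) + 3) + (-4 + 100) = -6*(-51 + 3) + 96 = -6*(-48) + 96 = 288 + 96 = 384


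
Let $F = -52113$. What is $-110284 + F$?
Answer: $-162397$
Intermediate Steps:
$-110284 + F = -110284 - 52113 = -162397$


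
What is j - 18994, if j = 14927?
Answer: -4067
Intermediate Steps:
j - 18994 = 14927 - 18994 = -4067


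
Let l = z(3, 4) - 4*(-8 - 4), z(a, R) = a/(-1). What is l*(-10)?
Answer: -450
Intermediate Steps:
z(a, R) = -a (z(a, R) = a*(-1) = -a)
l = 45 (l = -1*3 - 4*(-8 - 4) = -3 - 4*(-12) = -3 + 48 = 45)
l*(-10) = 45*(-10) = -450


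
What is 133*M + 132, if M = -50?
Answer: -6518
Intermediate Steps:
133*M + 132 = 133*(-50) + 132 = -6650 + 132 = -6518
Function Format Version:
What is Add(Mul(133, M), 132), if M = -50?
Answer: -6518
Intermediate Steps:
Add(Mul(133, M), 132) = Add(Mul(133, -50), 132) = Add(-6650, 132) = -6518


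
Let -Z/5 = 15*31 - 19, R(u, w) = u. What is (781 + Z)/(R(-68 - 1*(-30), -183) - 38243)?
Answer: 1449/38281 ≈ 0.037852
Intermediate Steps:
Z = -2230 (Z = -5*(15*31 - 19) = -5*(465 - 19) = -5*446 = -2230)
(781 + Z)/(R(-68 - 1*(-30), -183) - 38243) = (781 - 2230)/((-68 - 1*(-30)) - 38243) = -1449/((-68 + 30) - 38243) = -1449/(-38 - 38243) = -1449/(-38281) = -1449*(-1/38281) = 1449/38281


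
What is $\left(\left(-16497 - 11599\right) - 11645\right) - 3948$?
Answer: $-43689$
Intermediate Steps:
$\left(\left(-16497 - 11599\right) - 11645\right) - 3948 = \left(-28096 - 11645\right) - 3948 = -39741 - 3948 = -43689$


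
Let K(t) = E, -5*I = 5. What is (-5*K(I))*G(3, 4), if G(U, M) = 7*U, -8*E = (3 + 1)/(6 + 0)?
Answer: 35/4 ≈ 8.7500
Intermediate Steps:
I = -1 (I = -⅕*5 = -1)
E = -1/12 (E = -(3 + 1)/(8*(6 + 0)) = -1/(2*6) = -⅛*⅔ = -1/12 ≈ -0.083333)
K(t) = -1/12
(-5*K(I))*G(3, 4) = (-5*(-1/12))*(7*3) = (5/12)*21 = 35/4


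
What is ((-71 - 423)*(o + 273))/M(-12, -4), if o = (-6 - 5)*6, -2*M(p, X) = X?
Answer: -51129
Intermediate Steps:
M(p, X) = -X/2
o = -66 (o = -11*6 = -66)
((-71 - 423)*(o + 273))/M(-12, -4) = ((-71 - 423)*(-66 + 273))/((-½*(-4))) = -494*207/2 = -102258*½ = -51129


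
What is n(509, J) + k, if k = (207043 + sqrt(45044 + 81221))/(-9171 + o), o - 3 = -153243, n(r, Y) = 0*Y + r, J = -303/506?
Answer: 82460156/162411 - sqrt(126265)/162411 ≈ 507.72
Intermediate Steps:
J = -303/506 (J = -303*1/506 = -303/506 ≈ -0.59881)
n(r, Y) = r (n(r, Y) = 0 + r = r)
o = -153240 (o = 3 - 153243 = -153240)
k = -207043/162411 - sqrt(126265)/162411 (k = (207043 + sqrt(45044 + 81221))/(-9171 - 153240) = (207043 + sqrt(126265))/(-162411) = (207043 + sqrt(126265))*(-1/162411) = -207043/162411 - sqrt(126265)/162411 ≈ -1.2770)
n(509, J) + k = 509 + (-207043/162411 - sqrt(126265)/162411) = 82460156/162411 - sqrt(126265)/162411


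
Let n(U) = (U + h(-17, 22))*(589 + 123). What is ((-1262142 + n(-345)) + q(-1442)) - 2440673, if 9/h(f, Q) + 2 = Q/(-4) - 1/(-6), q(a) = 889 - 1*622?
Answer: -43439680/11 ≈ -3.9491e+6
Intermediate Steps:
q(a) = 267 (q(a) = 889 - 622 = 267)
h(f, Q) = 9/(-11/6 - Q/4) (h(f, Q) = 9/(-2 + (Q/(-4) - 1/(-6))) = 9/(-2 + (Q*(-1/4) - 1*(-1/6))) = 9/(-2 + (-Q/4 + 1/6)) = 9/(-2 + (1/6 - Q/4)) = 9/(-11/6 - Q/4))
n(U) = -9612/11 + 712*U (n(U) = (U - 108/(22 + 3*22))*(589 + 123) = (U - 108/(22 + 66))*712 = (U - 108/88)*712 = (U - 108*1/88)*712 = (U - 27/22)*712 = (-27/22 + U)*712 = -9612/11 + 712*U)
((-1262142 + n(-345)) + q(-1442)) - 2440673 = ((-1262142 + (-9612/11 + 712*(-345))) + 267) - 2440673 = ((-1262142 + (-9612/11 - 245640)) + 267) - 2440673 = ((-1262142 - 2711652/11) + 267) - 2440673 = (-16595214/11 + 267) - 2440673 = -16592277/11 - 2440673 = -43439680/11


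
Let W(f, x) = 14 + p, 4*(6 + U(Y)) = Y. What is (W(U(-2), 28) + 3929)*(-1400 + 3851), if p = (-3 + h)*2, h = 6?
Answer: 9678999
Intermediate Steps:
p = 6 (p = (-3 + 6)*2 = 3*2 = 6)
U(Y) = -6 + Y/4
W(f, x) = 20 (W(f, x) = 14 + 6 = 20)
(W(U(-2), 28) + 3929)*(-1400 + 3851) = (20 + 3929)*(-1400 + 3851) = 3949*2451 = 9678999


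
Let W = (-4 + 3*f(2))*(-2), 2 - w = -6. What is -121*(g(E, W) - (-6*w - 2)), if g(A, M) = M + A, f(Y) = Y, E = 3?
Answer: -5929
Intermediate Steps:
w = 8 (w = 2 - 1*(-6) = 2 + 6 = 8)
W = -4 (W = (-4 + 3*2)*(-2) = (-4 + 6)*(-2) = 2*(-2) = -4)
g(A, M) = A + M
-121*(g(E, W) - (-6*w - 2)) = -121*((3 - 4) - (-6*8 - 2)) = -121*(-1 - (-48 - 2)) = -121*(-1 - 1*(-50)) = -121*(-1 + 50) = -121*49 = -5929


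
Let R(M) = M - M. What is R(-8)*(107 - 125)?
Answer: 0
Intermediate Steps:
R(M) = 0
R(-8)*(107 - 125) = 0*(107 - 125) = 0*(-18) = 0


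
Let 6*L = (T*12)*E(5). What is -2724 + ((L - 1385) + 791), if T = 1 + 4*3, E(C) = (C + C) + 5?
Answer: -2928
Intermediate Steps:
E(C) = 5 + 2*C (E(C) = 2*C + 5 = 5 + 2*C)
T = 13 (T = 1 + 12 = 13)
L = 390 (L = ((13*12)*(5 + 2*5))/6 = (156*(5 + 10))/6 = (156*15)/6 = (⅙)*2340 = 390)
-2724 + ((L - 1385) + 791) = -2724 + ((390 - 1385) + 791) = -2724 + (-995 + 791) = -2724 - 204 = -2928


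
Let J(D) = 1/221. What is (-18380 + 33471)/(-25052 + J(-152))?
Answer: -3335111/5536491 ≈ -0.60239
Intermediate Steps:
J(D) = 1/221
(-18380 + 33471)/(-25052 + J(-152)) = (-18380 + 33471)/(-25052 + 1/221) = 15091/(-5536491/221) = 15091*(-221/5536491) = -3335111/5536491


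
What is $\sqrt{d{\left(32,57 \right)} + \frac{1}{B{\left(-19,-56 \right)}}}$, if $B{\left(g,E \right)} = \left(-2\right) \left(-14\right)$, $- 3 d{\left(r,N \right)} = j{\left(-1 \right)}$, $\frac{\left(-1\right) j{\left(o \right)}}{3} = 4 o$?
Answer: $\frac{i \sqrt{777}}{14} \approx 1.9911 i$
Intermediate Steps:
$j{\left(o \right)} = - 12 o$ ($j{\left(o \right)} = - 3 \cdot 4 o = - 12 o$)
$d{\left(r,N \right)} = -4$ ($d{\left(r,N \right)} = - \frac{\left(-12\right) \left(-1\right)}{3} = \left(- \frac{1}{3}\right) 12 = -4$)
$B{\left(g,E \right)} = 28$
$\sqrt{d{\left(32,57 \right)} + \frac{1}{B{\left(-19,-56 \right)}}} = \sqrt{-4 + \frac{1}{28}} = \sqrt{- \frac{111}{28}} = \frac{i \sqrt{777}}{14}$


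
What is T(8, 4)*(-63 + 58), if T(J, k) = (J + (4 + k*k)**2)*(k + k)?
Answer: -16320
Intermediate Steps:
T(J, k) = 2*k*(J + (4 + k**2)**2) (T(J, k) = (J + (4 + k**2)**2)*(2*k) = 2*k*(J + (4 + k**2)**2))
T(8, 4)*(-63 + 58) = (2*4*(8 + (4 + 4**2)**2))*(-63 + 58) = (2*4*(8 + (4 + 16)**2))*(-5) = (2*4*(8 + 20**2))*(-5) = (2*4*(8 + 400))*(-5) = (2*4*408)*(-5) = 3264*(-5) = -16320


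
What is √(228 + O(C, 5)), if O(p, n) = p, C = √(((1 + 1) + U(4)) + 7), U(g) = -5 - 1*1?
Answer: √(228 + √3) ≈ 15.157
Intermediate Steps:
U(g) = -6 (U(g) = -5 - 1 = -6)
C = √3 (C = √(((1 + 1) - 6) + 7) = √((2 - 6) + 7) = √(-4 + 7) = √3 ≈ 1.7320)
√(228 + O(C, 5)) = √(228 + √3)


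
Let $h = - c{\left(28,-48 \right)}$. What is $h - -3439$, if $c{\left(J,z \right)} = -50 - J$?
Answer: $3517$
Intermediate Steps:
$h = 78$ ($h = - (-50 - 28) = \left(-1\right) \left(-78\right) = 78$)
$h - -3439 = 78 - -3439 = 78 + 3439 = 3517$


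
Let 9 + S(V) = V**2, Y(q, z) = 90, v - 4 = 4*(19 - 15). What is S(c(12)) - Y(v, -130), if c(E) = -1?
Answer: -98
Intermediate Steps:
v = 20 (v = 4 + 4*(19 - 15) = 4 + 4*4 = 4 + 16 = 20)
S(V) = -9 + V**2
S(c(12)) - Y(v, -130) = (-9 + (-1)**2) - 1*90 = (-9 + 1) - 90 = -8 - 90 = -98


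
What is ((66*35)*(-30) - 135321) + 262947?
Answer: 58326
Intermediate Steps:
((66*35)*(-30) - 135321) + 262947 = (2310*(-30) - 135321) + 262947 = (-69300 - 135321) + 262947 = -204621 + 262947 = 58326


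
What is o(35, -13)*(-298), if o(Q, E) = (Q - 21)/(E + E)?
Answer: 2086/13 ≈ 160.46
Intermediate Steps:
o(Q, E) = (-21 + Q)/(2*E) (o(Q, E) = (-21 + Q)/((2*E)) = (-21 + Q)*(1/(2*E)) = (-21 + Q)/(2*E))
o(35, -13)*(-298) = ((½)*(-21 + 35)/(-13))*(-298) = ((½)*(-1/13)*14)*(-298) = -7/13*(-298) = 2086/13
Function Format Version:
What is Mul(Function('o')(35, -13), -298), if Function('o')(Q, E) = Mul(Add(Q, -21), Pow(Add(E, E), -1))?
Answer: Rational(2086, 13) ≈ 160.46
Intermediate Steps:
Function('o')(Q, E) = Mul(Rational(1, 2), Pow(E, -1), Add(-21, Q)) (Function('o')(Q, E) = Mul(Add(-21, Q), Pow(Mul(2, E), -1)) = Mul(Add(-21, Q), Mul(Rational(1, 2), Pow(E, -1))) = Mul(Rational(1, 2), Pow(E, -1), Add(-21, Q)))
Mul(Function('o')(35, -13), -298) = Mul(Mul(Rational(1, 2), Pow(-13, -1), Add(-21, 35)), -298) = Mul(Mul(Rational(1, 2), Rational(-1, 13), 14), -298) = Mul(Rational(-7, 13), -298) = Rational(2086, 13)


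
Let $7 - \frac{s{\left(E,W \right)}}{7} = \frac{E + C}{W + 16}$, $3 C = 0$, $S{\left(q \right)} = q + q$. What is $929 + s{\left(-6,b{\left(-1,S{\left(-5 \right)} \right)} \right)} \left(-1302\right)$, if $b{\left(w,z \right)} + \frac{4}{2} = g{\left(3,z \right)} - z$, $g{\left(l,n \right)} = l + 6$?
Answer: $- \frac{709787}{11} \approx -64526.0$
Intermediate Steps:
$S{\left(q \right)} = 2 q$
$g{\left(l,n \right)} = 6 + l$
$C = 0$ ($C = \frac{1}{3} \cdot 0 = 0$)
$b{\left(w,z \right)} = 7 - z$ ($b{\left(w,z \right)} = -2 - \left(-9 + z\right) = 7 - z$)
$s{\left(E,W \right)} = 49 - \frac{7 E}{16 + W}$ ($s{\left(E,W \right)} = 49 - 7 \frac{E + 0}{W + 16} = 49 - 7 \frac{E}{16 + W} = 49 - \frac{7 E}{16 + W}$)
$929 + s{\left(-6,b{\left(-1,S{\left(-5 \right)} \right)} \right)} \left(-1302\right) = 929 + \frac{7 \left(112 - -6 + 7 \left(7 - 2 \left(-5\right)\right)\right)}{16 - \left(-7 + 2 \left(-5\right)\right)} \left(-1302\right) = 929 + \frac{7 \left(112 + 6 + 7 \left(7 - -10\right)\right)}{16 + \left(7 - -10\right)} \left(-1302\right) = 929 + \frac{7 \left(112 + 6 + 7 \left(7 + 10\right)\right)}{16 + \left(7 + 10\right)} \left(-1302\right) = 929 + \frac{7 \left(112 + 6 + 7 \cdot 17\right)}{16 + 17} \left(-1302\right) = 929 + \frac{7 \left(112 + 6 + 119\right)}{33} \left(-1302\right) = 929 + 7 \cdot \frac{1}{33} \cdot 237 \left(-1302\right) = 929 + \frac{553}{11} \left(-1302\right) = 929 - \frac{720006}{11} = - \frac{709787}{11}$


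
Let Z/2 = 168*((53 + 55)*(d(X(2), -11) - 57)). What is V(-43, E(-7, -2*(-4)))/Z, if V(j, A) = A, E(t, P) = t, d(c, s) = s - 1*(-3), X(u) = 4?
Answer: 1/336960 ≈ 2.9677e-6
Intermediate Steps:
d(c, s) = 3 + s (d(c, s) = s + 3 = 3 + s)
Z = -2358720 (Z = 2*(168*((53 + 55)*((3 - 11) - 57))) = 2*(168*(108*(-8 - 57))) = 2*(168*(108*(-65))) = 2*(168*(-7020)) = 2*(-1179360) = -2358720)
V(-43, E(-7, -2*(-4)))/Z = -7/(-2358720) = -7*(-1/2358720) = 1/336960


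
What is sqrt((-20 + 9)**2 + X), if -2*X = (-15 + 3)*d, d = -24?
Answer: I*sqrt(23) ≈ 4.7958*I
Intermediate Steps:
X = -144 (X = -(-15 + 3)*(-24)/2 = -(-6)*(-24) = -1/2*288 = -144)
sqrt((-20 + 9)**2 + X) = sqrt((-20 + 9)**2 - 144) = sqrt((-11)**2 - 144) = sqrt(121 - 144) = sqrt(-23) = I*sqrt(23)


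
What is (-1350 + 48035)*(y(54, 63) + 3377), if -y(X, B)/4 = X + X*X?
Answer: -396962555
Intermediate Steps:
y(X, B) = -4*X - 4*X² (y(X, B) = -4*(X + X*X) = -4*(X + X²) = -4*X - 4*X²)
(-1350 + 48035)*(y(54, 63) + 3377) = (-1350 + 48035)*(-4*54*(1 + 54) + 3377) = 46685*(-4*54*55 + 3377) = 46685*(-11880 + 3377) = 46685*(-8503) = -396962555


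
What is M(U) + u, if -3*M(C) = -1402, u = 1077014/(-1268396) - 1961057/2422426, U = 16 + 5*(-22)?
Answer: 536561208545023/1152223293261 ≈ 465.67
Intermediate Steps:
U = -94 (U = 16 - 110 = -94)
u = -637047946317/384074431087 (u = 1077014*(-1/1268396) - 1961057*1/2422426 = -538507/634198 - 1961057/2422426 = -637047946317/384074431087 ≈ -1.6587)
M(C) = 1402/3 (M(C) = -1/3*(-1402) = 1402/3)
M(U) + u = 1402/3 - 637047946317/384074431087 = 536561208545023/1152223293261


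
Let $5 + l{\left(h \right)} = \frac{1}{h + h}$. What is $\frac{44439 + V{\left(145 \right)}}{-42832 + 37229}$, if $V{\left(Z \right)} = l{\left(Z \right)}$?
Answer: $- \frac{12885861}{1624870} \approx -7.9304$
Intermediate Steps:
$l{\left(h \right)} = -5 + \frac{1}{2 h}$ ($l{\left(h \right)} = -5 + \frac{1}{h + h} = -5 + \frac{1}{2 h}$)
$V{\left(Z \right)} = -5 + \frac{1}{2 Z}$
$\frac{44439 + V{\left(145 \right)}}{-42832 + 37229} = \frac{44439 - \left(5 - \frac{1}{2 \cdot 145}\right)}{-42832 + 37229} = \frac{44439 + \left(-5 + \frac{1}{2} \cdot \frac{1}{145}\right)}{-5603} = \left(44439 + \left(-5 + \frac{1}{290}\right)\right) \left(- \frac{1}{5603}\right) = \left(44439 - \frac{1449}{290}\right) \left(- \frac{1}{5603}\right) = \frac{12885861}{290} \left(- \frac{1}{5603}\right) = - \frac{12885861}{1624870}$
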